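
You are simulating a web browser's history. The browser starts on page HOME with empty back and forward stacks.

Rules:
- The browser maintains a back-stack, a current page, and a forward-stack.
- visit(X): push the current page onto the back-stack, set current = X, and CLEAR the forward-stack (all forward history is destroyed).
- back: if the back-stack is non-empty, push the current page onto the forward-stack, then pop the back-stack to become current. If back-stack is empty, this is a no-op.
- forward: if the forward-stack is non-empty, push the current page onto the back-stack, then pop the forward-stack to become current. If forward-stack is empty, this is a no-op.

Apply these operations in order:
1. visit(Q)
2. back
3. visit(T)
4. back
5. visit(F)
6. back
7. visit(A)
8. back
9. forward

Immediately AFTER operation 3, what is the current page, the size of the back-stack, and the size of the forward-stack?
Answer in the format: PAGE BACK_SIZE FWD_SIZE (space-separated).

After 1 (visit(Q)): cur=Q back=1 fwd=0
After 2 (back): cur=HOME back=0 fwd=1
After 3 (visit(T)): cur=T back=1 fwd=0

T 1 0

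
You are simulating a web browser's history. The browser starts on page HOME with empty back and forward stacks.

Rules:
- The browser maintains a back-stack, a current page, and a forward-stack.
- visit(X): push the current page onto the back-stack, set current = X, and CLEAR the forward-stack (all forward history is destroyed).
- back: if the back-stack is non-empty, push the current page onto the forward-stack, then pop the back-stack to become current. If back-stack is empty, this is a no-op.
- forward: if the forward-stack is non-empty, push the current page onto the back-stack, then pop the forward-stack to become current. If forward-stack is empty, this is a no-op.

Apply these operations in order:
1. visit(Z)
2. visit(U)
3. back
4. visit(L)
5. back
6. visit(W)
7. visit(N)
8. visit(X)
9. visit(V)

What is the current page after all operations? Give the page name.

After 1 (visit(Z)): cur=Z back=1 fwd=0
After 2 (visit(U)): cur=U back=2 fwd=0
After 3 (back): cur=Z back=1 fwd=1
After 4 (visit(L)): cur=L back=2 fwd=0
After 5 (back): cur=Z back=1 fwd=1
After 6 (visit(W)): cur=W back=2 fwd=0
After 7 (visit(N)): cur=N back=3 fwd=0
After 8 (visit(X)): cur=X back=4 fwd=0
After 9 (visit(V)): cur=V back=5 fwd=0

Answer: V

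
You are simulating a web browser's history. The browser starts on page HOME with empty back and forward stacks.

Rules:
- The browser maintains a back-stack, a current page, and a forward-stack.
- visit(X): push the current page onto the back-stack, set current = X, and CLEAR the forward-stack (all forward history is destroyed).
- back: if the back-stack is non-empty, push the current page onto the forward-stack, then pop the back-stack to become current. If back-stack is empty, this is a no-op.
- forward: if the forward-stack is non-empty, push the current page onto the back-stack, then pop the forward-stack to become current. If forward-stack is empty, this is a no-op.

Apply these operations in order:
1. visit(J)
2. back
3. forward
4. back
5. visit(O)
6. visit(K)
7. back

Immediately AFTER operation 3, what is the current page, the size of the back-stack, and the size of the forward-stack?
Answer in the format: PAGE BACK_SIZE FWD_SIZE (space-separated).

After 1 (visit(J)): cur=J back=1 fwd=0
After 2 (back): cur=HOME back=0 fwd=1
After 3 (forward): cur=J back=1 fwd=0

J 1 0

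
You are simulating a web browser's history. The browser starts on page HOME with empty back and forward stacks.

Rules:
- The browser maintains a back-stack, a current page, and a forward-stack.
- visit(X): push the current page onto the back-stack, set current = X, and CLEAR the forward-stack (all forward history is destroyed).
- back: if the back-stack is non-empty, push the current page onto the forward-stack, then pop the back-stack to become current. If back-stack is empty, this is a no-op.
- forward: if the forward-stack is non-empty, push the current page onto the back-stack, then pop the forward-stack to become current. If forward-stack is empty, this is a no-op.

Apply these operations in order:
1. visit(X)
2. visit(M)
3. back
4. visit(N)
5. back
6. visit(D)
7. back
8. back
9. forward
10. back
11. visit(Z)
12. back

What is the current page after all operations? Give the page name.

Answer: HOME

Derivation:
After 1 (visit(X)): cur=X back=1 fwd=0
After 2 (visit(M)): cur=M back=2 fwd=0
After 3 (back): cur=X back=1 fwd=1
After 4 (visit(N)): cur=N back=2 fwd=0
After 5 (back): cur=X back=1 fwd=1
After 6 (visit(D)): cur=D back=2 fwd=0
After 7 (back): cur=X back=1 fwd=1
After 8 (back): cur=HOME back=0 fwd=2
After 9 (forward): cur=X back=1 fwd=1
After 10 (back): cur=HOME back=0 fwd=2
After 11 (visit(Z)): cur=Z back=1 fwd=0
After 12 (back): cur=HOME back=0 fwd=1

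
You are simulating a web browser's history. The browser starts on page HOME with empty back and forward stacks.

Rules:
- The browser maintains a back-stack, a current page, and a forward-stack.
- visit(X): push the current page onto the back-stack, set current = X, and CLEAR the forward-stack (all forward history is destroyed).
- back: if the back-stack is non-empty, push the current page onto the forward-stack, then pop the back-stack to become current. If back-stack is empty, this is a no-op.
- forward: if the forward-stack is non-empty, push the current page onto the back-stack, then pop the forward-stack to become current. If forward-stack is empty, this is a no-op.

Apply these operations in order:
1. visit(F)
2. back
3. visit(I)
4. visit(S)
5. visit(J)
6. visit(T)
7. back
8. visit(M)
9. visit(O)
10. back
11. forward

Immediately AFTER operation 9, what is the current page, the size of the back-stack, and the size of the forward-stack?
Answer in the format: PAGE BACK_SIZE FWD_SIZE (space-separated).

After 1 (visit(F)): cur=F back=1 fwd=0
After 2 (back): cur=HOME back=0 fwd=1
After 3 (visit(I)): cur=I back=1 fwd=0
After 4 (visit(S)): cur=S back=2 fwd=0
After 5 (visit(J)): cur=J back=3 fwd=0
After 6 (visit(T)): cur=T back=4 fwd=0
After 7 (back): cur=J back=3 fwd=1
After 8 (visit(M)): cur=M back=4 fwd=0
After 9 (visit(O)): cur=O back=5 fwd=0

O 5 0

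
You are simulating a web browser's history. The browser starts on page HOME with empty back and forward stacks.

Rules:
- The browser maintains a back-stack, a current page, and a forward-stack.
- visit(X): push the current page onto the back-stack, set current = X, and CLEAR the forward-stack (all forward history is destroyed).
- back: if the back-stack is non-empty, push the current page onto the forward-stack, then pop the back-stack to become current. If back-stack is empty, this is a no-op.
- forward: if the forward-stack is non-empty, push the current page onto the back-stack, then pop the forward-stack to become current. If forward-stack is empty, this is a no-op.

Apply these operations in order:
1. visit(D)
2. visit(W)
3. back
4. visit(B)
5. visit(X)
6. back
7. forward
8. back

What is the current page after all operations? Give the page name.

After 1 (visit(D)): cur=D back=1 fwd=0
After 2 (visit(W)): cur=W back=2 fwd=0
After 3 (back): cur=D back=1 fwd=1
After 4 (visit(B)): cur=B back=2 fwd=0
After 5 (visit(X)): cur=X back=3 fwd=0
After 6 (back): cur=B back=2 fwd=1
After 7 (forward): cur=X back=3 fwd=0
After 8 (back): cur=B back=2 fwd=1

Answer: B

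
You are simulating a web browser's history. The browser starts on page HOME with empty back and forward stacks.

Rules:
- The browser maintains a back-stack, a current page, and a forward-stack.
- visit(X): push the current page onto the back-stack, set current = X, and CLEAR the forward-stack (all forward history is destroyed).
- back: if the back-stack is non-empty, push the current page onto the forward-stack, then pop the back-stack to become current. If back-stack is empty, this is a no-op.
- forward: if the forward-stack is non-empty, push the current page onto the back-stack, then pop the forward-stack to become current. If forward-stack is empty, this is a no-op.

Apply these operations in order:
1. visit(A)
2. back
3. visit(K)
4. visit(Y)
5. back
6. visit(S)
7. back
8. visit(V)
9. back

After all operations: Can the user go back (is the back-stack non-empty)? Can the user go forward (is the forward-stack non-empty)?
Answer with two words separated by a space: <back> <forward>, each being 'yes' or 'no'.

Answer: yes yes

Derivation:
After 1 (visit(A)): cur=A back=1 fwd=0
After 2 (back): cur=HOME back=0 fwd=1
After 3 (visit(K)): cur=K back=1 fwd=0
After 4 (visit(Y)): cur=Y back=2 fwd=0
After 5 (back): cur=K back=1 fwd=1
After 6 (visit(S)): cur=S back=2 fwd=0
After 7 (back): cur=K back=1 fwd=1
After 8 (visit(V)): cur=V back=2 fwd=0
After 9 (back): cur=K back=1 fwd=1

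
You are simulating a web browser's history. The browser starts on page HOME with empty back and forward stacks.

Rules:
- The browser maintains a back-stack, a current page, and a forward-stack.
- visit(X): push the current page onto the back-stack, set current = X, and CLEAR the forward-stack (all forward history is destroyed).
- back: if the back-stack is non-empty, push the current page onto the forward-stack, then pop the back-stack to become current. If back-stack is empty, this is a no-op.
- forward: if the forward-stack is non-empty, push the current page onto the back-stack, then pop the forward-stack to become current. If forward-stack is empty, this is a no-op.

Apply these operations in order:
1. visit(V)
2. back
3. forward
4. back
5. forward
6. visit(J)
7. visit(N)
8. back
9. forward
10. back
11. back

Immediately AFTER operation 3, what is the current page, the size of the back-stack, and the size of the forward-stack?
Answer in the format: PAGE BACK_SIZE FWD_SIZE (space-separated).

After 1 (visit(V)): cur=V back=1 fwd=0
After 2 (back): cur=HOME back=0 fwd=1
After 3 (forward): cur=V back=1 fwd=0

V 1 0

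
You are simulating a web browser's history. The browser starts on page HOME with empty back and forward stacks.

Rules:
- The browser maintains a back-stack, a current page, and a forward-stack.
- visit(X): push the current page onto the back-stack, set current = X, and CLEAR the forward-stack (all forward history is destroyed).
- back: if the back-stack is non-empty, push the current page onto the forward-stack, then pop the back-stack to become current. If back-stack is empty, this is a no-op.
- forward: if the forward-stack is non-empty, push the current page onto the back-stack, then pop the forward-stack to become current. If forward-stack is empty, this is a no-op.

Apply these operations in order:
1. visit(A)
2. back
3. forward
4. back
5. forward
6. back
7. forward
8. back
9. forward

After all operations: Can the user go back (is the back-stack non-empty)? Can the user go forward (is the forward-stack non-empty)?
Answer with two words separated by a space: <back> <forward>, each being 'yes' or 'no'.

Answer: yes no

Derivation:
After 1 (visit(A)): cur=A back=1 fwd=0
After 2 (back): cur=HOME back=0 fwd=1
After 3 (forward): cur=A back=1 fwd=0
After 4 (back): cur=HOME back=0 fwd=1
After 5 (forward): cur=A back=1 fwd=0
After 6 (back): cur=HOME back=0 fwd=1
After 7 (forward): cur=A back=1 fwd=0
After 8 (back): cur=HOME back=0 fwd=1
After 9 (forward): cur=A back=1 fwd=0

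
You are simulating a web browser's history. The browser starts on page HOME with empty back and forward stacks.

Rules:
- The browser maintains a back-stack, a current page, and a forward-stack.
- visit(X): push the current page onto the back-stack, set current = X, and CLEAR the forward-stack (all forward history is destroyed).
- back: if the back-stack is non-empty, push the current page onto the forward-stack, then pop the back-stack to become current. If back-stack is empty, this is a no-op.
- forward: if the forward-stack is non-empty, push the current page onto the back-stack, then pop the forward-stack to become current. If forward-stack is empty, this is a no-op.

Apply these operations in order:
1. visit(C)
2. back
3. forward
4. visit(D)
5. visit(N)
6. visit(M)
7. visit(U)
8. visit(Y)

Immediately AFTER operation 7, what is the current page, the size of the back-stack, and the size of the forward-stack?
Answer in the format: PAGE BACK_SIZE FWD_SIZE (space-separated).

After 1 (visit(C)): cur=C back=1 fwd=0
After 2 (back): cur=HOME back=0 fwd=1
After 3 (forward): cur=C back=1 fwd=0
After 4 (visit(D)): cur=D back=2 fwd=0
After 5 (visit(N)): cur=N back=3 fwd=0
After 6 (visit(M)): cur=M back=4 fwd=0
After 7 (visit(U)): cur=U back=5 fwd=0

U 5 0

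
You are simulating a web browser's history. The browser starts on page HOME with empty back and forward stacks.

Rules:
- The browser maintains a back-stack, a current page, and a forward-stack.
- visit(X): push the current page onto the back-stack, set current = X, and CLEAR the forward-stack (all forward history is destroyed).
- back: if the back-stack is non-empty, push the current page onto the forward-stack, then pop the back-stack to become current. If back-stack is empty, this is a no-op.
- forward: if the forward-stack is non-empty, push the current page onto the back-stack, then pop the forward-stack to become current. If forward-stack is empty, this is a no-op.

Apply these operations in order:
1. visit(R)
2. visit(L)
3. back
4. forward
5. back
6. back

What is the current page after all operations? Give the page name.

Answer: HOME

Derivation:
After 1 (visit(R)): cur=R back=1 fwd=0
After 2 (visit(L)): cur=L back=2 fwd=0
After 3 (back): cur=R back=1 fwd=1
After 4 (forward): cur=L back=2 fwd=0
After 5 (back): cur=R back=1 fwd=1
After 6 (back): cur=HOME back=0 fwd=2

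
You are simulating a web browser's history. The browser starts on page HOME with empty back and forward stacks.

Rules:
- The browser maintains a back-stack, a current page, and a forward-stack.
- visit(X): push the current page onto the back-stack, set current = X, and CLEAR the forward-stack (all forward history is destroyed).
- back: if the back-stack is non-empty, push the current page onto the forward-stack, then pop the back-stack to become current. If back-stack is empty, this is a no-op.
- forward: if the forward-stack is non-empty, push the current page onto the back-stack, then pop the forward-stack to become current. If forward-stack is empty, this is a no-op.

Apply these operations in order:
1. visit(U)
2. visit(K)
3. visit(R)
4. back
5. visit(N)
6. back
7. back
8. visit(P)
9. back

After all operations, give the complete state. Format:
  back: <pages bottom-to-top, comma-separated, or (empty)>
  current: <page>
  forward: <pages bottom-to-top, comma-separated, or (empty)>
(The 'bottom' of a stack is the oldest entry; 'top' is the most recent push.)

Answer: back: HOME
current: U
forward: P

Derivation:
After 1 (visit(U)): cur=U back=1 fwd=0
After 2 (visit(K)): cur=K back=2 fwd=0
After 3 (visit(R)): cur=R back=3 fwd=0
After 4 (back): cur=K back=2 fwd=1
After 5 (visit(N)): cur=N back=3 fwd=0
After 6 (back): cur=K back=2 fwd=1
After 7 (back): cur=U back=1 fwd=2
After 8 (visit(P)): cur=P back=2 fwd=0
After 9 (back): cur=U back=1 fwd=1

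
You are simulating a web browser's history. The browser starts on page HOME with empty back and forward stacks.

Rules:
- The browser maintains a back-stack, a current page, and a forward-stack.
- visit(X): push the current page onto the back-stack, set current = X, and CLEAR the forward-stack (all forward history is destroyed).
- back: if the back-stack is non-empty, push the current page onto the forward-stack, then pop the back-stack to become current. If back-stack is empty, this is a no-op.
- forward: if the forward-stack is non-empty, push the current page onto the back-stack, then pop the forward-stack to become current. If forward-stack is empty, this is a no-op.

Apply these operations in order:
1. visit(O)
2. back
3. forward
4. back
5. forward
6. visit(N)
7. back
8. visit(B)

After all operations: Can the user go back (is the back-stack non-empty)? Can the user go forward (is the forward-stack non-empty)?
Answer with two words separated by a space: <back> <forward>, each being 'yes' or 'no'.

After 1 (visit(O)): cur=O back=1 fwd=0
After 2 (back): cur=HOME back=0 fwd=1
After 3 (forward): cur=O back=1 fwd=0
After 4 (back): cur=HOME back=0 fwd=1
After 5 (forward): cur=O back=1 fwd=0
After 6 (visit(N)): cur=N back=2 fwd=0
After 7 (back): cur=O back=1 fwd=1
After 8 (visit(B)): cur=B back=2 fwd=0

Answer: yes no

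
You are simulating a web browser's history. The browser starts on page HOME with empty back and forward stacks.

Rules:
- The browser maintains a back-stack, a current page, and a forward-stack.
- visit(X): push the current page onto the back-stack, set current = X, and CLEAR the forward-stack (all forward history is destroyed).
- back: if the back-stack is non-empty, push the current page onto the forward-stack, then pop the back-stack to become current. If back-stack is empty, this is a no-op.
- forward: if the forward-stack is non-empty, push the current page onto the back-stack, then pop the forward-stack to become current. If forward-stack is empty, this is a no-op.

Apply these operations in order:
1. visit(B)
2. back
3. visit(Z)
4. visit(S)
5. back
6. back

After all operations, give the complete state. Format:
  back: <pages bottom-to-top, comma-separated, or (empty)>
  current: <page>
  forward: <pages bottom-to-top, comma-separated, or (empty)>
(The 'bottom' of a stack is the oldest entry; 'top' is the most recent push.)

After 1 (visit(B)): cur=B back=1 fwd=0
After 2 (back): cur=HOME back=0 fwd=1
After 3 (visit(Z)): cur=Z back=1 fwd=0
After 4 (visit(S)): cur=S back=2 fwd=0
After 5 (back): cur=Z back=1 fwd=1
After 6 (back): cur=HOME back=0 fwd=2

Answer: back: (empty)
current: HOME
forward: S,Z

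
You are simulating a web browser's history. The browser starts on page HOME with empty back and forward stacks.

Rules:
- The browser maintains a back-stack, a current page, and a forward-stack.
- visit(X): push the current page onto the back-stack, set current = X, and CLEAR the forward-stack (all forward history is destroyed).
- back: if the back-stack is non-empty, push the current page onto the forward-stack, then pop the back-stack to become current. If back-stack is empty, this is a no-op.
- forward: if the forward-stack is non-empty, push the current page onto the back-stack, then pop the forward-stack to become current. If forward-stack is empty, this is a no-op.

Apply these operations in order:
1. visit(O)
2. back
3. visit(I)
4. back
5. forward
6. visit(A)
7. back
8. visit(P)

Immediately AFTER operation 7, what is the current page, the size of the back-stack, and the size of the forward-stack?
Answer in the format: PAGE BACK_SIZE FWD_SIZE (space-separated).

After 1 (visit(O)): cur=O back=1 fwd=0
After 2 (back): cur=HOME back=0 fwd=1
After 3 (visit(I)): cur=I back=1 fwd=0
After 4 (back): cur=HOME back=0 fwd=1
After 5 (forward): cur=I back=1 fwd=0
After 6 (visit(A)): cur=A back=2 fwd=0
After 7 (back): cur=I back=1 fwd=1

I 1 1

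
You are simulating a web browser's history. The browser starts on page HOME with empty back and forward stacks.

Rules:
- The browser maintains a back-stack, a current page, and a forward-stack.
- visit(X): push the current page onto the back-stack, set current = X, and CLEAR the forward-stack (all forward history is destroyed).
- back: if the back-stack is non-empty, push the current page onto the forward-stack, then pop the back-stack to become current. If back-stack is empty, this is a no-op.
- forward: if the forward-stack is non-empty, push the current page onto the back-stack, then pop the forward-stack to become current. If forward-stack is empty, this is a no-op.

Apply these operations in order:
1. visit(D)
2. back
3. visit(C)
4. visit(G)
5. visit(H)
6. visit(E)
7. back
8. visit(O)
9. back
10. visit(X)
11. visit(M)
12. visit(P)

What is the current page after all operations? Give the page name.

After 1 (visit(D)): cur=D back=1 fwd=0
After 2 (back): cur=HOME back=0 fwd=1
After 3 (visit(C)): cur=C back=1 fwd=0
After 4 (visit(G)): cur=G back=2 fwd=0
After 5 (visit(H)): cur=H back=3 fwd=0
After 6 (visit(E)): cur=E back=4 fwd=0
After 7 (back): cur=H back=3 fwd=1
After 8 (visit(O)): cur=O back=4 fwd=0
After 9 (back): cur=H back=3 fwd=1
After 10 (visit(X)): cur=X back=4 fwd=0
After 11 (visit(M)): cur=M back=5 fwd=0
After 12 (visit(P)): cur=P back=6 fwd=0

Answer: P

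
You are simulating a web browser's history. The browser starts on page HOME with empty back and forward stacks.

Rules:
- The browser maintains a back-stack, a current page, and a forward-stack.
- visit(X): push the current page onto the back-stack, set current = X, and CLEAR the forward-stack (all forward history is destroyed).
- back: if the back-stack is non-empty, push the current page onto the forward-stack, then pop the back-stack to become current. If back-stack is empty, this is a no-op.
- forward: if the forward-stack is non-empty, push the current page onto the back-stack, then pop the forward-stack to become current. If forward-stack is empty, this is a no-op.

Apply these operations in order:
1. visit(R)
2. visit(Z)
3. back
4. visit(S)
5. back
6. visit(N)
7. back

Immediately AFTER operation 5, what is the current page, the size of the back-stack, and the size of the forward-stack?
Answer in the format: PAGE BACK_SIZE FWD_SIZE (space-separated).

After 1 (visit(R)): cur=R back=1 fwd=0
After 2 (visit(Z)): cur=Z back=2 fwd=0
After 3 (back): cur=R back=1 fwd=1
After 4 (visit(S)): cur=S back=2 fwd=0
After 5 (back): cur=R back=1 fwd=1

R 1 1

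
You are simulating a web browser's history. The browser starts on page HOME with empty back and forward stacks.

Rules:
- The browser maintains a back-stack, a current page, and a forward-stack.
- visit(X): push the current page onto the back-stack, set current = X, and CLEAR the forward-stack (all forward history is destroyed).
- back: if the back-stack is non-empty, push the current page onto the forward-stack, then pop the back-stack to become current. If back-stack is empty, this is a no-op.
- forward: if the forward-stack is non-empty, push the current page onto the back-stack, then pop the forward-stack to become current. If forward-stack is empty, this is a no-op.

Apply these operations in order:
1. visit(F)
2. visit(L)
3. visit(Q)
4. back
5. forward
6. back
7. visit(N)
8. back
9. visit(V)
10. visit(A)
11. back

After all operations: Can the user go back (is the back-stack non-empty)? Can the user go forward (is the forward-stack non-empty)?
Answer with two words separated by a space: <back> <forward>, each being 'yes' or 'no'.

After 1 (visit(F)): cur=F back=1 fwd=0
After 2 (visit(L)): cur=L back=2 fwd=0
After 3 (visit(Q)): cur=Q back=3 fwd=0
After 4 (back): cur=L back=2 fwd=1
After 5 (forward): cur=Q back=3 fwd=0
After 6 (back): cur=L back=2 fwd=1
After 7 (visit(N)): cur=N back=3 fwd=0
After 8 (back): cur=L back=2 fwd=1
After 9 (visit(V)): cur=V back=3 fwd=0
After 10 (visit(A)): cur=A back=4 fwd=0
After 11 (back): cur=V back=3 fwd=1

Answer: yes yes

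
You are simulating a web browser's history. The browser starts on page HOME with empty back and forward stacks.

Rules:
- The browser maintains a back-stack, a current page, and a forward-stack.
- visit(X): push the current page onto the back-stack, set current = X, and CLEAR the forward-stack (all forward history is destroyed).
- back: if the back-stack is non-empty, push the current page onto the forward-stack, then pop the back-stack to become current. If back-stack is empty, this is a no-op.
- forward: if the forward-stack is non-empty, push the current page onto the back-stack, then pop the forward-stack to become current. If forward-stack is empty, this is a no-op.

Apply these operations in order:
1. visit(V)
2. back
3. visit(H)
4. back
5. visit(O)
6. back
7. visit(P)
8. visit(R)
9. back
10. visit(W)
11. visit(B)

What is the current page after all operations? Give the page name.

Answer: B

Derivation:
After 1 (visit(V)): cur=V back=1 fwd=0
After 2 (back): cur=HOME back=0 fwd=1
After 3 (visit(H)): cur=H back=1 fwd=0
After 4 (back): cur=HOME back=0 fwd=1
After 5 (visit(O)): cur=O back=1 fwd=0
After 6 (back): cur=HOME back=0 fwd=1
After 7 (visit(P)): cur=P back=1 fwd=0
After 8 (visit(R)): cur=R back=2 fwd=0
After 9 (back): cur=P back=1 fwd=1
After 10 (visit(W)): cur=W back=2 fwd=0
After 11 (visit(B)): cur=B back=3 fwd=0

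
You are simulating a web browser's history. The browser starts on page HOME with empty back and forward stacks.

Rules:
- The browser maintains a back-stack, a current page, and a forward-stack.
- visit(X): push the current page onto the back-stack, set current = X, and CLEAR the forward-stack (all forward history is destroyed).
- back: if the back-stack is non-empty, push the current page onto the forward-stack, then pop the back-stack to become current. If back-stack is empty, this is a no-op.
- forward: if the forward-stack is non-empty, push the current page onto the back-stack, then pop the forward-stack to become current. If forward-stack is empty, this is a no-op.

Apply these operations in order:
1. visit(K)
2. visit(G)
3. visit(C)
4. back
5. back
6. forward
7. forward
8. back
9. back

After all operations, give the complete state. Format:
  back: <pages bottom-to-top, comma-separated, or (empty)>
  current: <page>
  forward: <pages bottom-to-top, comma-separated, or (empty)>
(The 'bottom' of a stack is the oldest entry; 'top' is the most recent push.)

After 1 (visit(K)): cur=K back=1 fwd=0
After 2 (visit(G)): cur=G back=2 fwd=0
After 3 (visit(C)): cur=C back=3 fwd=0
After 4 (back): cur=G back=2 fwd=1
After 5 (back): cur=K back=1 fwd=2
After 6 (forward): cur=G back=2 fwd=1
After 7 (forward): cur=C back=3 fwd=0
After 8 (back): cur=G back=2 fwd=1
After 9 (back): cur=K back=1 fwd=2

Answer: back: HOME
current: K
forward: C,G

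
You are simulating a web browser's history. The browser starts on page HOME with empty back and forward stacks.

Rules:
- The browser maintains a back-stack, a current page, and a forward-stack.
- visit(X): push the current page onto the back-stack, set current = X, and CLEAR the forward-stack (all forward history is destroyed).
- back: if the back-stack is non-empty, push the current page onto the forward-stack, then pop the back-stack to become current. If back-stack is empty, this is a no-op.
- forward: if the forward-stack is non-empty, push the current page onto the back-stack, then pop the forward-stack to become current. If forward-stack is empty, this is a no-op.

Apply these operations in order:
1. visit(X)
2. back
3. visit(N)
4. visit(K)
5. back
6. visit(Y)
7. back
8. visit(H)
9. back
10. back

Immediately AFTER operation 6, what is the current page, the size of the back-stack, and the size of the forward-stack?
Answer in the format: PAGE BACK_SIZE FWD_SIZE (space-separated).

After 1 (visit(X)): cur=X back=1 fwd=0
After 2 (back): cur=HOME back=0 fwd=1
After 3 (visit(N)): cur=N back=1 fwd=0
After 4 (visit(K)): cur=K back=2 fwd=0
After 5 (back): cur=N back=1 fwd=1
After 6 (visit(Y)): cur=Y back=2 fwd=0

Y 2 0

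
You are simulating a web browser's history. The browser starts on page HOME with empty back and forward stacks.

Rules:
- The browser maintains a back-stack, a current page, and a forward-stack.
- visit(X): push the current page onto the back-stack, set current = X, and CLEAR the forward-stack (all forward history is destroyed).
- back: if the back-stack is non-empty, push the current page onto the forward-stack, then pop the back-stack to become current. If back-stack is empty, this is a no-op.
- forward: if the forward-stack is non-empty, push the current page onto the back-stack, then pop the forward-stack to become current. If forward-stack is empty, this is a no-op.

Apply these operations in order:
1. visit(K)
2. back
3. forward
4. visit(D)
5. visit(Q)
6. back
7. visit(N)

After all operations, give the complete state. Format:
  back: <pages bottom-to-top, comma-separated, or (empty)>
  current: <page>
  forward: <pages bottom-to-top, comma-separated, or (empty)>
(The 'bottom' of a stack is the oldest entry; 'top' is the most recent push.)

Answer: back: HOME,K,D
current: N
forward: (empty)

Derivation:
After 1 (visit(K)): cur=K back=1 fwd=0
After 2 (back): cur=HOME back=0 fwd=1
After 3 (forward): cur=K back=1 fwd=0
After 4 (visit(D)): cur=D back=2 fwd=0
After 5 (visit(Q)): cur=Q back=3 fwd=0
After 6 (back): cur=D back=2 fwd=1
After 7 (visit(N)): cur=N back=3 fwd=0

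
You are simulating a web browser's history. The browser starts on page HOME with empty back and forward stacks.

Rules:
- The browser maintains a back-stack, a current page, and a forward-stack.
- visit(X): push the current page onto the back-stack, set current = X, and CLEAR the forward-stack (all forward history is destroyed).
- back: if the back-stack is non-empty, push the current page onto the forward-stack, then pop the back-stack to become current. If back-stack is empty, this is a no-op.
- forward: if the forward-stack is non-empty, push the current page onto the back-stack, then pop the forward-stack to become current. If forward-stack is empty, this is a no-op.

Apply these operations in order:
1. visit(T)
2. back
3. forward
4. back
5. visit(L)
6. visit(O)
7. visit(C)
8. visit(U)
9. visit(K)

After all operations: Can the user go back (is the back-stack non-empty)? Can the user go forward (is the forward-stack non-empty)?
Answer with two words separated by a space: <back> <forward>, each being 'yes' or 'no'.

After 1 (visit(T)): cur=T back=1 fwd=0
After 2 (back): cur=HOME back=0 fwd=1
After 3 (forward): cur=T back=1 fwd=0
After 4 (back): cur=HOME back=0 fwd=1
After 5 (visit(L)): cur=L back=1 fwd=0
After 6 (visit(O)): cur=O back=2 fwd=0
After 7 (visit(C)): cur=C back=3 fwd=0
After 8 (visit(U)): cur=U back=4 fwd=0
After 9 (visit(K)): cur=K back=5 fwd=0

Answer: yes no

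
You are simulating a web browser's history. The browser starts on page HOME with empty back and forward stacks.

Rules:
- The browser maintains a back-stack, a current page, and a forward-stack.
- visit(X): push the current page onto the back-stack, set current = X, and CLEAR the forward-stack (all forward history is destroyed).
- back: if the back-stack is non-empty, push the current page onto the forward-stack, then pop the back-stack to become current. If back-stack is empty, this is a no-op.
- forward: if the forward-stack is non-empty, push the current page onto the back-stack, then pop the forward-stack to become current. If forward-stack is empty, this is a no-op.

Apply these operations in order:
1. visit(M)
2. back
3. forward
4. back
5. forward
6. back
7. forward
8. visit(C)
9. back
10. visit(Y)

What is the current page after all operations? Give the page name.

Answer: Y

Derivation:
After 1 (visit(M)): cur=M back=1 fwd=0
After 2 (back): cur=HOME back=0 fwd=1
After 3 (forward): cur=M back=1 fwd=0
After 4 (back): cur=HOME back=0 fwd=1
After 5 (forward): cur=M back=1 fwd=0
After 6 (back): cur=HOME back=0 fwd=1
After 7 (forward): cur=M back=1 fwd=0
After 8 (visit(C)): cur=C back=2 fwd=0
After 9 (back): cur=M back=1 fwd=1
After 10 (visit(Y)): cur=Y back=2 fwd=0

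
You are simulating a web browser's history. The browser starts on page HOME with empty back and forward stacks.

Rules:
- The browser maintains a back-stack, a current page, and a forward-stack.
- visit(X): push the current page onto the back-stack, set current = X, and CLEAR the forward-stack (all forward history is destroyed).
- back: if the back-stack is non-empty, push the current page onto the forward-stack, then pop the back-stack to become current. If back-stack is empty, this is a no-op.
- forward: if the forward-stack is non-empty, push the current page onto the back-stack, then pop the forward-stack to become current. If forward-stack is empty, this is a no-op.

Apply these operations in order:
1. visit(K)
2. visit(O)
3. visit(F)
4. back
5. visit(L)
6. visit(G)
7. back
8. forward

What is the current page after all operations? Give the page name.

Answer: G

Derivation:
After 1 (visit(K)): cur=K back=1 fwd=0
After 2 (visit(O)): cur=O back=2 fwd=0
After 3 (visit(F)): cur=F back=3 fwd=0
After 4 (back): cur=O back=2 fwd=1
After 5 (visit(L)): cur=L back=3 fwd=0
After 6 (visit(G)): cur=G back=4 fwd=0
After 7 (back): cur=L back=3 fwd=1
After 8 (forward): cur=G back=4 fwd=0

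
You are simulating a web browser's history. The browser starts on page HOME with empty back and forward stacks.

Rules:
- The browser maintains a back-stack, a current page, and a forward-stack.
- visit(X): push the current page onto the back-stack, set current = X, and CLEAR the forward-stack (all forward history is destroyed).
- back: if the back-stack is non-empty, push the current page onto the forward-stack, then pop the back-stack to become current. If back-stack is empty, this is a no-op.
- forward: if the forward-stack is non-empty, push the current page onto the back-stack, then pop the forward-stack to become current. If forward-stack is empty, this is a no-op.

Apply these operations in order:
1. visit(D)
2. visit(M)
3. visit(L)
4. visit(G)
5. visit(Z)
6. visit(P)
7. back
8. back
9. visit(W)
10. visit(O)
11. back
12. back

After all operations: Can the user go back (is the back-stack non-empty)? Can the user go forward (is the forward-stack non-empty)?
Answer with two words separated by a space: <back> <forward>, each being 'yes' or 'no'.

After 1 (visit(D)): cur=D back=1 fwd=0
After 2 (visit(M)): cur=M back=2 fwd=0
After 3 (visit(L)): cur=L back=3 fwd=0
After 4 (visit(G)): cur=G back=4 fwd=0
After 5 (visit(Z)): cur=Z back=5 fwd=0
After 6 (visit(P)): cur=P back=6 fwd=0
After 7 (back): cur=Z back=5 fwd=1
After 8 (back): cur=G back=4 fwd=2
After 9 (visit(W)): cur=W back=5 fwd=0
After 10 (visit(O)): cur=O back=6 fwd=0
After 11 (back): cur=W back=5 fwd=1
After 12 (back): cur=G back=4 fwd=2

Answer: yes yes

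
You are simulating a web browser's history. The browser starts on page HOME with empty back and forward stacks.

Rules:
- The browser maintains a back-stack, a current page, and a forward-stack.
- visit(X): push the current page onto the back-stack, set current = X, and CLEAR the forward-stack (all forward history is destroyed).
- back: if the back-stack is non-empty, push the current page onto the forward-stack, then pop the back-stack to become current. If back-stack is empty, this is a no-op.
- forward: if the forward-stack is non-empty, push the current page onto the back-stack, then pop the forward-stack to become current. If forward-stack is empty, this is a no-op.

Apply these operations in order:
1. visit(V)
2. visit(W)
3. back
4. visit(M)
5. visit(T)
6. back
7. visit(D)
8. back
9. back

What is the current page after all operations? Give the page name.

After 1 (visit(V)): cur=V back=1 fwd=0
After 2 (visit(W)): cur=W back=2 fwd=0
After 3 (back): cur=V back=1 fwd=1
After 4 (visit(M)): cur=M back=2 fwd=0
After 5 (visit(T)): cur=T back=3 fwd=0
After 6 (back): cur=M back=2 fwd=1
After 7 (visit(D)): cur=D back=3 fwd=0
After 8 (back): cur=M back=2 fwd=1
After 9 (back): cur=V back=1 fwd=2

Answer: V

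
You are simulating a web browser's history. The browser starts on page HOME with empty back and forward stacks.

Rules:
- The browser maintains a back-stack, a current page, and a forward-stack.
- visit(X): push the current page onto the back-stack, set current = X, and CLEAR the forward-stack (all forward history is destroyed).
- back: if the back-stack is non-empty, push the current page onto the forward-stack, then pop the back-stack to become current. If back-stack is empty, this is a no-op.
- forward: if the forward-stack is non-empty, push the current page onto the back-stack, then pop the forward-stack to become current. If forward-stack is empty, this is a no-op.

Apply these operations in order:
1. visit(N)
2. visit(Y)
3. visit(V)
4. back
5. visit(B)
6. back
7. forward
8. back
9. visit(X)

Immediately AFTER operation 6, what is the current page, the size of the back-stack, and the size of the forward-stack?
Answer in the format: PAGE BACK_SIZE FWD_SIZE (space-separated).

After 1 (visit(N)): cur=N back=1 fwd=0
After 2 (visit(Y)): cur=Y back=2 fwd=0
After 3 (visit(V)): cur=V back=3 fwd=0
After 4 (back): cur=Y back=2 fwd=1
After 5 (visit(B)): cur=B back=3 fwd=0
After 6 (back): cur=Y back=2 fwd=1

Y 2 1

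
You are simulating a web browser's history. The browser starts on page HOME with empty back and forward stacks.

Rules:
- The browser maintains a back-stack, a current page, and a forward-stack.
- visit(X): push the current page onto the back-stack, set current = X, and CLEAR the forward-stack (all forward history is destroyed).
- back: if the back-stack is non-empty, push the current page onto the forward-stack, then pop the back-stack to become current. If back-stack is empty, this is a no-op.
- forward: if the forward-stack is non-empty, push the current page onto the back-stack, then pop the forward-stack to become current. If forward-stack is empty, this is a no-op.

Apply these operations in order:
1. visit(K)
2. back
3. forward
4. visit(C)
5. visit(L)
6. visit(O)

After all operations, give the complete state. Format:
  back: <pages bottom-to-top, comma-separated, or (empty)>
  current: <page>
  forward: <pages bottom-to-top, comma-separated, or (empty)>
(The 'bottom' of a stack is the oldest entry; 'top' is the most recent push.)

Answer: back: HOME,K,C,L
current: O
forward: (empty)

Derivation:
After 1 (visit(K)): cur=K back=1 fwd=0
After 2 (back): cur=HOME back=0 fwd=1
After 3 (forward): cur=K back=1 fwd=0
After 4 (visit(C)): cur=C back=2 fwd=0
After 5 (visit(L)): cur=L back=3 fwd=0
After 6 (visit(O)): cur=O back=4 fwd=0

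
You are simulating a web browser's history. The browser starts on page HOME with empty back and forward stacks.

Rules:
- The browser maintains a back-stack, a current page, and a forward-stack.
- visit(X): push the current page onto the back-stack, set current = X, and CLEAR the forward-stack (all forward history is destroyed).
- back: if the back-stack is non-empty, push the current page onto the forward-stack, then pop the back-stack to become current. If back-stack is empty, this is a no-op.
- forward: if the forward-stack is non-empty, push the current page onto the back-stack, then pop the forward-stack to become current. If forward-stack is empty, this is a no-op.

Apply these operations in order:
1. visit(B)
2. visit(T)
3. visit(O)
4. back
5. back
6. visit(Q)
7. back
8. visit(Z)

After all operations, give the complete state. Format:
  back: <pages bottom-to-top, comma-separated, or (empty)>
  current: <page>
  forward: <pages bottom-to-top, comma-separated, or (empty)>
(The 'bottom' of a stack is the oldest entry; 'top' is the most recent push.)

After 1 (visit(B)): cur=B back=1 fwd=0
After 2 (visit(T)): cur=T back=2 fwd=0
After 3 (visit(O)): cur=O back=3 fwd=0
After 4 (back): cur=T back=2 fwd=1
After 5 (back): cur=B back=1 fwd=2
After 6 (visit(Q)): cur=Q back=2 fwd=0
After 7 (back): cur=B back=1 fwd=1
After 8 (visit(Z)): cur=Z back=2 fwd=0

Answer: back: HOME,B
current: Z
forward: (empty)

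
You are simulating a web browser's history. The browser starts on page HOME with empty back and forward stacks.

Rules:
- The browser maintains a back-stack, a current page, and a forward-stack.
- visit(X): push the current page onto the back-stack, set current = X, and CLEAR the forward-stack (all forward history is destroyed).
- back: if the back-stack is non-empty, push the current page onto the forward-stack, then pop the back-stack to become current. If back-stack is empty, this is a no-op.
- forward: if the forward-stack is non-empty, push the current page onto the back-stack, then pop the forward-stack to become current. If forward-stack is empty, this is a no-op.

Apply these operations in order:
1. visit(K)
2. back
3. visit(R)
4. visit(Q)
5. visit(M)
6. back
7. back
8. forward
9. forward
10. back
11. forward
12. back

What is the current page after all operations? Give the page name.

Answer: Q

Derivation:
After 1 (visit(K)): cur=K back=1 fwd=0
After 2 (back): cur=HOME back=0 fwd=1
After 3 (visit(R)): cur=R back=1 fwd=0
After 4 (visit(Q)): cur=Q back=2 fwd=0
After 5 (visit(M)): cur=M back=3 fwd=0
After 6 (back): cur=Q back=2 fwd=1
After 7 (back): cur=R back=1 fwd=2
After 8 (forward): cur=Q back=2 fwd=1
After 9 (forward): cur=M back=3 fwd=0
After 10 (back): cur=Q back=2 fwd=1
After 11 (forward): cur=M back=3 fwd=0
After 12 (back): cur=Q back=2 fwd=1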